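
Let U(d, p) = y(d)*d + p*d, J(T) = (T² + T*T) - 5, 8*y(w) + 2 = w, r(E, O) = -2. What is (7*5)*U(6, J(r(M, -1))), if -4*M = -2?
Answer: 735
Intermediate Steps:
M = ½ (M = -¼*(-2) = ½ ≈ 0.50000)
y(w) = -¼ + w/8
J(T) = -5 + 2*T² (J(T) = (T² + T²) - 5 = 2*T² - 5 = -5 + 2*T²)
U(d, p) = d*p + d*(-¼ + d/8) (U(d, p) = (-¼ + d/8)*d + p*d = d*(-¼ + d/8) + d*p = d*p + d*(-¼ + d/8))
(7*5)*U(6, J(r(M, -1))) = (7*5)*((⅛)*6*(-2 + 6 + 8*(-5 + 2*(-2)²))) = 35*((⅛)*6*(-2 + 6 + 8*(-5 + 2*4))) = 35*((⅛)*6*(-2 + 6 + 8*(-5 + 8))) = 35*((⅛)*6*(-2 + 6 + 8*3)) = 35*((⅛)*6*(-2 + 6 + 24)) = 35*((⅛)*6*28) = 35*21 = 735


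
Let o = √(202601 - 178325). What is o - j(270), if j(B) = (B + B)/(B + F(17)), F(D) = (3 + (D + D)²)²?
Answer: -540/1343551 + 34*√21 ≈ 155.81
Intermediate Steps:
F(D) = (3 + 4*D²)² (F(D) = (3 + (2*D)²)² = (3 + 4*D²)²)
o = 34*√21 (o = √24276 = 34*√21 ≈ 155.81)
j(B) = 2*B/(1343281 + B) (j(B) = (B + B)/(B + (3 + 4*17²)²) = (2*B)/(B + (3 + 4*289)²) = (2*B)/(B + (3 + 1156)²) = (2*B)/(B + 1159²) = (2*B)/(B + 1343281) = (2*B)/(1343281 + B) = 2*B/(1343281 + B))
o - j(270) = 34*√21 - 2*270/(1343281 + 270) = 34*√21 - 2*270/1343551 = 34*√21 - 1*540/1343551 = 34*√21 - 540/1343551 = -540/1343551 + 34*√21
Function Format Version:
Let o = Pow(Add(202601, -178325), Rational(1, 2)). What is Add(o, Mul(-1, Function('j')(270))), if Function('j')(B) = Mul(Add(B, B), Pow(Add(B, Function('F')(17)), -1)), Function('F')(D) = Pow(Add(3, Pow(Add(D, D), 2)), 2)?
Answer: Add(Rational(-540, 1343551), Mul(34, Pow(21, Rational(1, 2)))) ≈ 155.81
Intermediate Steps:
Function('F')(D) = Pow(Add(3, Mul(4, Pow(D, 2))), 2) (Function('F')(D) = Pow(Add(3, Pow(Mul(2, D), 2)), 2) = Pow(Add(3, Mul(4, Pow(D, 2))), 2))
o = Mul(34, Pow(21, Rational(1, 2))) (o = Pow(24276, Rational(1, 2)) = Mul(34, Pow(21, Rational(1, 2))) ≈ 155.81)
Function('j')(B) = Mul(2, B, Pow(Add(1343281, B), -1)) (Function('j')(B) = Mul(Add(B, B), Pow(Add(B, Pow(Add(3, Mul(4, Pow(17, 2))), 2)), -1)) = Mul(Mul(2, B), Pow(Add(B, Pow(Add(3, Mul(4, 289)), 2)), -1)) = Mul(Mul(2, B), Pow(Add(B, Pow(Add(3, 1156), 2)), -1)) = Mul(Mul(2, B), Pow(Add(B, Pow(1159, 2)), -1)) = Mul(Mul(2, B), Pow(Add(B, 1343281), -1)) = Mul(Mul(2, B), Pow(Add(1343281, B), -1)) = Mul(2, B, Pow(Add(1343281, B), -1)))
Add(o, Mul(-1, Function('j')(270))) = Add(Mul(34, Pow(21, Rational(1, 2))), Mul(-1, Mul(2, 270, Pow(Add(1343281, 270), -1)))) = Add(Mul(34, Pow(21, Rational(1, 2))), Mul(-1, Mul(2, 270, Pow(1343551, -1)))) = Add(Mul(34, Pow(21, Rational(1, 2))), Mul(-1, Mul(2, 270, Rational(1, 1343551)))) = Add(Mul(34, Pow(21, Rational(1, 2))), Mul(-1, Rational(540, 1343551))) = Add(Mul(34, Pow(21, Rational(1, 2))), Rational(-540, 1343551)) = Add(Rational(-540, 1343551), Mul(34, Pow(21, Rational(1, 2))))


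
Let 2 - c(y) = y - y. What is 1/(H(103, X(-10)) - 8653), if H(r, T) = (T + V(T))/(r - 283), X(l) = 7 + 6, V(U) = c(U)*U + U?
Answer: -45/389398 ≈ -0.00011556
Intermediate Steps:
c(y) = 2 (c(y) = 2 - (y - y) = 2 - 1*0 = 2 + 0 = 2)
V(U) = 3*U (V(U) = 2*U + U = 3*U)
X(l) = 13
H(r, T) = 4*T/(-283 + r) (H(r, T) = (T + 3*T)/(r - 283) = (4*T)/(-283 + r) = 4*T/(-283 + r))
1/(H(103, X(-10)) - 8653) = 1/(4*13/(-283 + 103) - 8653) = 1/(4*13/(-180) - 8653) = 1/(4*13*(-1/180) - 8653) = 1/(-13/45 - 8653) = 1/(-389398/45) = -45/389398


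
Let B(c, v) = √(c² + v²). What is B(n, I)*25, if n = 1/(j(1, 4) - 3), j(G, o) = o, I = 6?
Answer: 25*√37 ≈ 152.07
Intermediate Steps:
n = 1 (n = 1/(4 - 3) = 1/1 = 1)
B(n, I)*25 = √(1² + 6²)*25 = √(1 + 36)*25 = √37*25 = 25*√37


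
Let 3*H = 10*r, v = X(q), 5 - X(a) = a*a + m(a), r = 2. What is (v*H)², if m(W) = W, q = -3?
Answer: 400/9 ≈ 44.444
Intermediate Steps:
X(a) = 5 - a - a² (X(a) = 5 - (a*a + a) = 5 - (a² + a) = 5 - (a + a²) = 5 + (-a - a²) = 5 - a - a²)
v = -1 (v = 5 - 1*(-3) - 1*(-3)² = 5 + 3 - 1*9 = 5 + 3 - 9 = -1)
H = 20/3 (H = (10*2)/3 = (⅓)*20 = 20/3 ≈ 6.6667)
(v*H)² = (-1*20/3)² = (-20/3)² = 400/9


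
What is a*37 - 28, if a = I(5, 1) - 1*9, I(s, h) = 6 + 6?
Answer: 83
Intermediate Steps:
I(s, h) = 12
a = 3 (a = 12 - 1*9 = 12 - 9 = 3)
a*37 - 28 = 3*37 - 28 = 111 - 28 = 83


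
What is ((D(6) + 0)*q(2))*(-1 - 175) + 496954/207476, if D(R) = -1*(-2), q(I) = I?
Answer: -72783075/103738 ≈ -701.60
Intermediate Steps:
D(R) = 2
((D(6) + 0)*q(2))*(-1 - 175) + 496954/207476 = ((2 + 0)*2)*(-1 - 175) + 496954/207476 = (2*2)*(-176) + 496954*(1/207476) = 4*(-176) + 248477/103738 = -704 + 248477/103738 = -72783075/103738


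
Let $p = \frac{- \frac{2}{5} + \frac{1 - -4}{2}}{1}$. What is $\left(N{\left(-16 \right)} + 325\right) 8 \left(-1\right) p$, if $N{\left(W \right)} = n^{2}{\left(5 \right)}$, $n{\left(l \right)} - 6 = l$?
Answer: $- \frac{37464}{5} \approx -7492.8$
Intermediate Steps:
$p = \frac{21}{10}$ ($p = \left(\left(-2\right) \frac{1}{5} + \left(1 + 4\right) \frac{1}{2}\right) 1 = \left(- \frac{2}{5} + 5 \cdot \frac{1}{2}\right) 1 = \left(- \frac{2}{5} + \frac{5}{2}\right) 1 = \frac{21}{10} \cdot 1 = \frac{21}{10} \approx 2.1$)
$n{\left(l \right)} = 6 + l$
$N{\left(W \right)} = 121$ ($N{\left(W \right)} = \left(6 + 5\right)^{2} = 11^{2} = 121$)
$\left(N{\left(-16 \right)} + 325\right) 8 \left(-1\right) p = \left(121 + 325\right) 8 \left(-1\right) \frac{21}{10} = 446 \left(\left(-8\right) \frac{21}{10}\right) = 446 \left(- \frac{84}{5}\right) = - \frac{37464}{5}$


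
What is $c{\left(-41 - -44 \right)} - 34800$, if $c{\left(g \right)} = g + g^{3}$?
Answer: $-34770$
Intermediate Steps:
$c{\left(-41 - -44 \right)} - 34800 = \left(\left(-41 - -44\right) + \left(-41 - -44\right)^{3}\right) - 34800 = \left(\left(-41 + 44\right) + \left(-41 + 44\right)^{3}\right) - 34800 = \left(3 + 3^{3}\right) - 34800 = \left(3 + 27\right) - 34800 = 30 - 34800 = -34770$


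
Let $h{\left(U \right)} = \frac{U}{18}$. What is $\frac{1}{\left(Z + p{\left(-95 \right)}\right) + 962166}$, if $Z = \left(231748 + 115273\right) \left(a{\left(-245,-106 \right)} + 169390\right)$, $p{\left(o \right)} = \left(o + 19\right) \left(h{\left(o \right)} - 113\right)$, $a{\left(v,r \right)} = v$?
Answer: $\frac{9}{528280543801} \approx 1.7036 \cdot 10^{-11}$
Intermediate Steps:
$h{\left(U \right)} = \frac{U}{18}$ ($h{\left(U \right)} = U \frac{1}{18} = \frac{U}{18}$)
$p{\left(o \right)} = \left(-113 + \frac{o}{18}\right) \left(19 + o\right)$ ($p{\left(o \right)} = \left(o + 19\right) \left(\frac{o}{18} - 113\right) = \left(19 + o\right) \left(-113 + \frac{o}{18}\right) = \left(-113 + \frac{o}{18}\right) \left(19 + o\right)$)
$Z = 58696867045$ ($Z = \left(231748 + 115273\right) \left(-245 + 169390\right) = 347021 \cdot 169145 = 58696867045$)
$\frac{1}{\left(Z + p{\left(-95 \right)}\right) + 962166} = \frac{1}{\left(58696867045 - \left(- \frac{152779}{18} - \frac{9025}{18}\right)\right) + 962166} = \frac{1}{\left(58696867045 + \left(-2147 + \frac{191425}{18} + \frac{1}{18} \cdot 9025\right)\right) + 962166} = \frac{1}{\left(58696867045 + \left(-2147 + \frac{191425}{18} + \frac{9025}{18}\right)\right) + 962166} = \frac{1}{\left(58696867045 + \frac{80902}{9}\right) + 962166} = \frac{1}{\frac{528271884307}{9} + 962166} = \frac{1}{\frac{528280543801}{9}} = \frac{9}{528280543801}$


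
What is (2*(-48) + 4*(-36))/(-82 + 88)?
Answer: -40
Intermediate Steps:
(2*(-48) + 4*(-36))/(-82 + 88) = (-96 - 144)/6 = -240*⅙ = -40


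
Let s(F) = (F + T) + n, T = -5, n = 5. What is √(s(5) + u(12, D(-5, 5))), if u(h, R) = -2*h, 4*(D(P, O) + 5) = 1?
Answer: I*√19 ≈ 4.3589*I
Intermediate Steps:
D(P, O) = -19/4 (D(P, O) = -5 + (¼)*1 = -5 + ¼ = -19/4)
s(F) = F (s(F) = (F - 5) + 5 = (-5 + F) + 5 = F)
√(s(5) + u(12, D(-5, 5))) = √(5 - 2*12) = √(5 - 24) = √(-19) = I*√19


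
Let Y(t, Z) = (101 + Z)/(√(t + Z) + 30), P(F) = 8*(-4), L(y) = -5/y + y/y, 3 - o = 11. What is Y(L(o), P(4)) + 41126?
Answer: 34013042/827 - 138*I*√6/827 ≈ 41128.0 - 0.40874*I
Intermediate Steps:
o = -8 (o = 3 - 1*11 = 3 - 11 = -8)
L(y) = 1 - 5/y (L(y) = -5/y + 1 = 1 - 5/y)
P(F) = -32
Y(t, Z) = (101 + Z)/(30 + √(Z + t)) (Y(t, Z) = (101 + Z)/(√(Z + t) + 30) = (101 + Z)/(30 + √(Z + t)))
Y(L(o), P(4)) + 41126 = (101 - 32)/(30 + √(-32 + (-5 - 8)/(-8))) + 41126 = 69/(30 + √(-32 - ⅛*(-13))) + 41126 = 69/(30 + √(-32 + 13/8)) + 41126 = 69/(30 + √(-243/8)) + 41126 = 69/(30 + 9*I*√6/4) + 41126 = 41126 + 69/(30 + 9*I*√6/4)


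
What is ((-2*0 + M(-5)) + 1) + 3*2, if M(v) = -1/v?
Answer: 36/5 ≈ 7.2000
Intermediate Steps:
((-2*0 + M(-5)) + 1) + 3*2 = ((-2*0 - 1/(-5)) + 1) + 3*2 = ((0 - 1*(-⅕)) + 1) + 6 = ((0 + ⅕) + 1) + 6 = (⅕ + 1) + 6 = 6/5 + 6 = 36/5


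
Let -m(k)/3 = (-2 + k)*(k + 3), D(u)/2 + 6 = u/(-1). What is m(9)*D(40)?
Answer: 23184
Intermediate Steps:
D(u) = -12 - 2*u (D(u) = -12 + 2*(u/(-1)) = -12 + 2*(u*(-1)) = -12 + 2*(-u) = -12 - 2*u)
m(k) = -3*(-2 + k)*(3 + k) (m(k) = -3*(-2 + k)*(k + 3) = -3*(-2 + k)*(3 + k))
m(9)*D(40) = (18 - 3*9 - 3*9**2)*(-12 - 2*40) = (18 - 27 - 3*81)*(-12 - 80) = (18 - 27 - 243)*(-92) = -252*(-92) = 23184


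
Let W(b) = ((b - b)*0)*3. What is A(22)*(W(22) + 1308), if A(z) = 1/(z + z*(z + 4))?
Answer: 218/99 ≈ 2.2020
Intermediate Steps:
W(b) = 0 (W(b) = (0*0)*3 = 0*3 = 0)
A(z) = 1/(z + z*(4 + z))
A(22)*(W(22) + 1308) = (1/(22*(5 + 22)))*(0 + 1308) = ((1/22)/27)*1308 = ((1/22)*(1/27))*1308 = (1/594)*1308 = 218/99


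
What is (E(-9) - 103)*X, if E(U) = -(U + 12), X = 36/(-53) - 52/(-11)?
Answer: -4720/11 ≈ -429.09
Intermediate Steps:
X = 2360/583 (X = 36*(-1/53) - 52*(-1/11) = -36/53 + 52/11 = 2360/583 ≈ 4.0480)
E(U) = -12 - U (E(U) = -(12 + U) = -12 - U)
(E(-9) - 103)*X = ((-12 - 1*(-9)) - 103)*(2360/583) = ((-12 + 9) - 103)*(2360/583) = (-3 - 103)*(2360/583) = -106*2360/583 = -4720/11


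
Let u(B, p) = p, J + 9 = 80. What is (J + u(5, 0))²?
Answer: 5041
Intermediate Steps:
J = 71 (J = -9 + 80 = 71)
(J + u(5, 0))² = (71 + 0)² = 71² = 5041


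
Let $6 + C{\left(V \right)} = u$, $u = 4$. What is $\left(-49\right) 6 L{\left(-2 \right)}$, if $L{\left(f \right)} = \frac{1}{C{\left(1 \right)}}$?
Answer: $147$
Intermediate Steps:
$C{\left(V \right)} = -2$ ($C{\left(V \right)} = -6 + 4 = -2$)
$L{\left(f \right)} = - \frac{1}{2}$ ($L{\left(f \right)} = \frac{1}{-2} = - \frac{1}{2}$)
$\left(-49\right) 6 L{\left(-2 \right)} = \left(-49\right) 6 \left(- \frac{1}{2}\right) = \left(-294\right) \left(- \frac{1}{2}\right) = 147$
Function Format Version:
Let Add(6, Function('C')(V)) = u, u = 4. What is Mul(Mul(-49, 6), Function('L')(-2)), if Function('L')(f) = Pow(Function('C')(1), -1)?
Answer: 147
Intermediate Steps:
Function('C')(V) = -2 (Function('C')(V) = Add(-6, 4) = -2)
Function('L')(f) = Rational(-1, 2) (Function('L')(f) = Pow(-2, -1) = Rational(-1, 2))
Mul(Mul(-49, 6), Function('L')(-2)) = Mul(Mul(-49, 6), Rational(-1, 2)) = Mul(-294, Rational(-1, 2)) = 147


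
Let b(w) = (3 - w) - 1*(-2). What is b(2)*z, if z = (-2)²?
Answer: 12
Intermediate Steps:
z = 4
b(w) = 5 - w (b(w) = (3 - w) + 2 = 5 - w)
b(2)*z = (5 - 1*2)*4 = (5 - 2)*4 = 3*4 = 12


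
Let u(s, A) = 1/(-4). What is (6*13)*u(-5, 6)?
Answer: -39/2 ≈ -19.500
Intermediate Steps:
u(s, A) = -¼
(6*13)*u(-5, 6) = (6*13)*(-¼) = 78*(-¼) = -39/2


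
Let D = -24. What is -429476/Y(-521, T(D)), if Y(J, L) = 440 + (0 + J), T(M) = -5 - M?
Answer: 429476/81 ≈ 5302.2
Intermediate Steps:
Y(J, L) = 440 + J
-429476/Y(-521, T(D)) = -429476/(440 - 521) = -429476/(-81) = -429476*(-1/81) = 429476/81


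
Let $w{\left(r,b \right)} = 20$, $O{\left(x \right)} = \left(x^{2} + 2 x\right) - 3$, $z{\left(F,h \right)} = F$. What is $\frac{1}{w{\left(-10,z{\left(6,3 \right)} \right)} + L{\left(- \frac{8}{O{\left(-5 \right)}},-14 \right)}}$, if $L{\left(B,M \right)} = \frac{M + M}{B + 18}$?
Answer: $\frac{13}{239} \approx 0.054393$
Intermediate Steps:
$O{\left(x \right)} = -3 + x^{2} + 2 x$
$L{\left(B,M \right)} = \frac{2 M}{18 + B}$
$\frac{1}{w{\left(-10,z{\left(6,3 \right)} \right)} + L{\left(- \frac{8}{O{\left(-5 \right)}},-14 \right)}} = \frac{1}{20 + 2 \left(-14\right) \frac{1}{18 - \frac{8}{-3 + \left(-5\right)^{2} + 2 \left(-5\right)}}} = \frac{1}{20 + 2 \left(-14\right) \frac{1}{18 - \frac{8}{-3 + 25 - 10}}} = \frac{1}{20 + 2 \left(-14\right) \frac{1}{18 - \frac{8}{12}}} = \frac{1}{20 + 2 \left(-14\right) \frac{1}{18 - \frac{2}{3}}} = \frac{1}{20 + 2 \left(-14\right) \frac{1}{\frac{52}{3}}} = \frac{1}{20 + 2 \left(-14\right) \frac{3}{52}} = \frac{1}{20 - \frac{21}{13}} = \frac{1}{\frac{239}{13}} = \frac{13}{239}$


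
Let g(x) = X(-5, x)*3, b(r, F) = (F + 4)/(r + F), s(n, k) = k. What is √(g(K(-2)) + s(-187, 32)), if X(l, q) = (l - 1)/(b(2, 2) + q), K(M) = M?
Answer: 2*√17 ≈ 8.2462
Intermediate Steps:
b(r, F) = (4 + F)/(F + r)
X(l, q) = (-1 + l)/(3/2 + q) (X(l, q) = (l - 1)/((4 + 2)/(2 + 2) + q) = (-1 + l)/(6/4 + q) = (-1 + l)/((¼)*6 + q) = (-1 + l)/(3/2 + q))
g(x) = -36/(3 + 2*x) (g(x) = (2*(-1 - 5)/(3 + 2*x))*3 = (2*(-6)/(3 + 2*x))*3 = -12/(3 + 2*x)*3 = -36/(3 + 2*x))
√(g(K(-2)) + s(-187, 32)) = √(-36/(3 + 2*(-2)) + 32) = √(-36/(3 - 4) + 32) = √(-36/(-1) + 32) = √(-36*(-1) + 32) = √(36 + 32) = √68 = 2*√17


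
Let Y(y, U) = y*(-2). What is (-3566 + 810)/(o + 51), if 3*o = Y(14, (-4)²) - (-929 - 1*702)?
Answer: -2067/439 ≈ -4.7084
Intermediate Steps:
Y(y, U) = -2*y
o = 1603/3 (o = (-2*14 - (-929 - 1*702))/3 = (-28 - (-929 - 702))/3 = (-28 - 1*(-1631))/3 = (-28 + 1631)/3 = (⅓)*1603 = 1603/3 ≈ 534.33)
(-3566 + 810)/(o + 51) = (-3566 + 810)/(1603/3 + 51) = -2756/1756/3 = -2756*3/1756 = -2067/439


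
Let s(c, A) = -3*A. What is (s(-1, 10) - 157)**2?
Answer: 34969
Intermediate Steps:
(s(-1, 10) - 157)**2 = (-3*10 - 157)**2 = (-30 - 157)**2 = (-187)**2 = 34969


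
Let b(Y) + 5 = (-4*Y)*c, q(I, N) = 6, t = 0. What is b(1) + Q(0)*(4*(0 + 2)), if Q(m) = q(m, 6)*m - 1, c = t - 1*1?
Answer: -9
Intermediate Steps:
c = -1 (c = 0 - 1*1 = 0 - 1 = -1)
Q(m) = -1 + 6*m (Q(m) = 6*m - 1 = -1 + 6*m)
b(Y) = -5 + 4*Y (b(Y) = -5 - 4*Y*(-1) = -5 + 4*Y)
b(1) + Q(0)*(4*(0 + 2)) = (-5 + 4*1) + (-1 + 6*0)*(4*(0 + 2)) = (-5 + 4) + (-1 + 0)*(4*2) = -1 - 1*8 = -1 - 8 = -9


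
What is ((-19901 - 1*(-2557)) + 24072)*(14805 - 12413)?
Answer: 16093376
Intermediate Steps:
((-19901 - 1*(-2557)) + 24072)*(14805 - 12413) = ((-19901 + 2557) + 24072)*2392 = (-17344 + 24072)*2392 = 6728*2392 = 16093376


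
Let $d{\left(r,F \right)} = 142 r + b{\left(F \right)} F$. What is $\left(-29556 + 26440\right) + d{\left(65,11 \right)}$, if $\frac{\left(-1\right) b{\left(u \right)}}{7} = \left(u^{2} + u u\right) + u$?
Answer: $-13367$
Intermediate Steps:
$b{\left(u \right)} = - 14 u^{2} - 7 u$ ($b{\left(u \right)} = - 7 \left(\left(u^{2} + u u\right) + u\right) = - 7 \left(\left(u^{2} + u^{2}\right) + u\right) = - 7 \left(2 u^{2} + u\right) = - 7 \left(u + 2 u^{2}\right) = - 14 u^{2} - 7 u$)
$d{\left(r,F \right)} = 142 r - 7 F^{2} \left(1 + 2 F\right)$ ($d{\left(r,F \right)} = 142 r + - 7 F \left(1 + 2 F\right) F = 142 r - 7 F^{2} \left(1 + 2 F\right)$)
$\left(-29556 + 26440\right) + d{\left(65,11 \right)} = \left(-29556 + 26440\right) - \left(-9230 + 847 + 18634\right) = -3116 - 10251 = -13367$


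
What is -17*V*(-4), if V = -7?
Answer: -476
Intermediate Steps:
-17*V*(-4) = -17*(-7)*(-4) = 119*(-4) = -476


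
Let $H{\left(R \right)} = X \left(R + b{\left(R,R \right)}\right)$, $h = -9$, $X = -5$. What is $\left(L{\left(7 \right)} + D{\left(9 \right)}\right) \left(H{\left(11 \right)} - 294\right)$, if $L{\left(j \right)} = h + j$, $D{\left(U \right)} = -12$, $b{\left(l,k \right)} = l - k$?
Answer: $4886$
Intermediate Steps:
$H{\left(R \right)} = - 5 R$ ($H{\left(R \right)} = - 5 \left(R + \left(R - R\right)\right) = - 5 \left(R + 0\right) = - 5 R$)
$L{\left(j \right)} = -9 + j$
$\left(L{\left(7 \right)} + D{\left(9 \right)}\right) \left(H{\left(11 \right)} - 294\right) = \left(\left(-9 + 7\right) - 12\right) \left(\left(-5\right) 11 - 294\right) = \left(-2 - 12\right) \left(-55 - 294\right) = \left(-14\right) \left(-349\right) = 4886$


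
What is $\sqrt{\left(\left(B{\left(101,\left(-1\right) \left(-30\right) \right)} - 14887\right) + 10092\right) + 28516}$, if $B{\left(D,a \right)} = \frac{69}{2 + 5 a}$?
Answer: $\frac{3 \sqrt{15223902}}{76} \approx 154.02$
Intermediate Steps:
$\sqrt{\left(\left(B{\left(101,\left(-1\right) \left(-30\right) \right)} - 14887\right) + 10092\right) + 28516} = \sqrt{\left(\left(\frac{69}{2 + 5 \left(\left(-1\right) \left(-30\right)\right)} - 14887\right) + 10092\right) + 28516} = \sqrt{\left(\left(\frac{69}{2 + 5 \cdot 30} - 14887\right) + 10092\right) + 28516} = \sqrt{\left(\left(\frac{69}{2 + 150} - 14887\right) + 10092\right) + 28516} = \sqrt{\left(\left(\frac{69}{152} - 14887\right) + 10092\right) + 28516} = \sqrt{\left(- \frac{2262755}{152} + 10092\right) + 28516} = \sqrt{- \frac{728771}{152} + 28516} = \sqrt{\frac{3605661}{152}} = \frac{3 \sqrt{15223902}}{76}$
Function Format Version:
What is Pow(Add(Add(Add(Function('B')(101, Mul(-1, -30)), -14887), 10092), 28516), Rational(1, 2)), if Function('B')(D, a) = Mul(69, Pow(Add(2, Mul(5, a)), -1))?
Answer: Mul(Rational(3, 76), Pow(15223902, Rational(1, 2))) ≈ 154.02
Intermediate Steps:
Pow(Add(Add(Add(Function('B')(101, Mul(-1, -30)), -14887), 10092), 28516), Rational(1, 2)) = Pow(Add(Add(Add(Mul(69, Pow(Add(2, Mul(5, Mul(-1, -30))), -1)), -14887), 10092), 28516), Rational(1, 2)) = Pow(Add(Add(Add(Mul(69, Pow(Add(2, Mul(5, 30)), -1)), -14887), 10092), 28516), Rational(1, 2)) = Pow(Add(Add(Add(Mul(69, Pow(Add(2, 150), -1)), -14887), 10092), 28516), Rational(1, 2)) = Pow(Add(Add(Add(Mul(69, Pow(152, -1)), -14887), 10092), 28516), Rational(1, 2)) = Pow(Add(Add(Add(Mul(69, Rational(1, 152)), -14887), 10092), 28516), Rational(1, 2)) = Pow(Add(Add(Add(Rational(69, 152), -14887), 10092), 28516), Rational(1, 2)) = Pow(Add(Add(Rational(-2262755, 152), 10092), 28516), Rational(1, 2)) = Pow(Add(Rational(-728771, 152), 28516), Rational(1, 2)) = Pow(Rational(3605661, 152), Rational(1, 2)) = Mul(Rational(3, 76), Pow(15223902, Rational(1, 2)))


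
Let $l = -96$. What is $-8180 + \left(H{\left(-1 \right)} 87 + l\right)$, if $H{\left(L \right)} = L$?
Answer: $-8363$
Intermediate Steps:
$-8180 + \left(H{\left(-1 \right)} 87 + l\right) = -8180 - 183 = -8363$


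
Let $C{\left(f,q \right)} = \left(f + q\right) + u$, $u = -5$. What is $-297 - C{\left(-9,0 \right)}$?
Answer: $-283$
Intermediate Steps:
$C{\left(f,q \right)} = -5 + f + q$ ($C{\left(f,q \right)} = \left(f + q\right) - 5 = -5 + f + q$)
$-297 - C{\left(-9,0 \right)} = -297 - \left(-5 - 9 + 0\right) = -297 - -14 = -297 + 14 = -283$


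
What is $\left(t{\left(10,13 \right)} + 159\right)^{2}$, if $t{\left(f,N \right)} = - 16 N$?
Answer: $2401$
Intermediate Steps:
$\left(t{\left(10,13 \right)} + 159\right)^{2} = \left(\left(-16\right) 13 + 159\right)^{2} = \left(-208 + 159\right)^{2} = \left(-49\right)^{2} = 2401$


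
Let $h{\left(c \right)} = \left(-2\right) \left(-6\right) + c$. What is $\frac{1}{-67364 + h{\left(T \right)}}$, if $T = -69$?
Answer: $- \frac{1}{67421} \approx -1.4832 \cdot 10^{-5}$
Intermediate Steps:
$h{\left(c \right)} = 12 + c$
$\frac{1}{-67364 + h{\left(T \right)}} = \frac{1}{-67364 + \left(12 - 69\right)} = \frac{1}{-67364 - 57} = \frac{1}{-67421} = - \frac{1}{67421}$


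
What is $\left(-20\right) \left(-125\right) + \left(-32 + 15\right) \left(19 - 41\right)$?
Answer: $2874$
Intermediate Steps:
$\left(-20\right) \left(-125\right) + \left(-32 + 15\right) \left(19 - 41\right) = 2500 - -374 = 2500 + 374 = 2874$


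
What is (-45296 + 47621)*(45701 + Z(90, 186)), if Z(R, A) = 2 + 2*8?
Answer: 106296675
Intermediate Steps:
Z(R, A) = 18 (Z(R, A) = 2 + 16 = 18)
(-45296 + 47621)*(45701 + Z(90, 186)) = (-45296 + 47621)*(45701 + 18) = 2325*45719 = 106296675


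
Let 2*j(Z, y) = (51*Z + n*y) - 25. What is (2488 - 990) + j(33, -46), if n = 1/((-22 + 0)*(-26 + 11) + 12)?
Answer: 795811/342 ≈ 2326.9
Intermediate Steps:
n = 1/342 (n = 1/(-22*(-15) + 12) = 1/(330 + 12) = 1/342 ≈ 0.0029240)
j(Z, y) = -25/2 + y/684 + 51*Z/2 (j(Z, y) = ((51*Z + y/342) - 25)/2 = (-25 + 51*Z + y/342)/2 = -25/2 + y/684 + 51*Z/2)
(2488 - 990) + j(33, -46) = (2488 - 990) + (-25/2 + (1/684)*(-46) + (51/2)*33) = 1498 + (-25/2 - 23/342 + 1683/2) = 1498 + 283495/342 = 795811/342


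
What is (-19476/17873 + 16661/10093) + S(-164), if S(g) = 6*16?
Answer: 17418860929/180392189 ≈ 96.561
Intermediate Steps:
S(g) = 96
(-19476/17873 + 16661/10093) + S(-164) = (-19476/17873 + 16661/10093) + 96 = 101210785/180392189 + 96 = 17418860929/180392189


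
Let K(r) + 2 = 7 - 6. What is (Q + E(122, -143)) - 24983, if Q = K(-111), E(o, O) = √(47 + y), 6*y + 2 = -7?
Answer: -24984 + √182/2 ≈ -24977.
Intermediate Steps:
y = -3/2 (y = -⅓ + (⅙)*(-7) = -⅓ - 7/6 = -3/2 ≈ -1.5000)
E(o, O) = √182/2 (E(o, O) = √(47 - 3/2) = √(91/2) = √182/2)
K(r) = -1 (K(r) = -2 + (7 - 6) = -2 + 1 = -1)
Q = -1
(Q + E(122, -143)) - 24983 = (-1 + √182/2) - 24983 = -24984 + √182/2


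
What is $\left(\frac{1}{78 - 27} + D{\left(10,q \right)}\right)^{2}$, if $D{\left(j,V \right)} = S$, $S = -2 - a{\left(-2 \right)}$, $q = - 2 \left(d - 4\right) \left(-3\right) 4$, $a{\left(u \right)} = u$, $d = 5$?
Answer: $\frac{1}{2601} \approx 0.00038447$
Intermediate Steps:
$q = 24$ ($q = - 2 \left(5 - 4\right) \left(-3\right) 4 = - 2 \cdot 1 \left(-3\right) 4 = \left(-2\right) \left(-3\right) 4 = 6 \cdot 4 = 24$)
$S = 0$ ($S = -2 - -2 = -2 + 2 = 0$)
$D{\left(j,V \right)} = 0$
$\left(\frac{1}{78 - 27} + D{\left(10,q \right)}\right)^{2} = \left(\frac{1}{78 - 27} + 0\right)^{2} = \left(\frac{1}{51} + 0\right)^{2} = \left(\frac{1}{51}\right)^{2} = \frac{1}{2601}$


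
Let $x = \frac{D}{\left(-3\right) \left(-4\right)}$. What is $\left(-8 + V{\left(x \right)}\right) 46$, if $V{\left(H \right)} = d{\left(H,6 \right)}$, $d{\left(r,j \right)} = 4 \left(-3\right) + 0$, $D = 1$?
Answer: $-920$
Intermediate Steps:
$x = \frac{1}{12}$ ($x = 1 \frac{1}{\left(-3\right) \left(-4\right)} = 1 \cdot \frac{1}{12} = \frac{1}{12} \approx 0.083333$)
$d{\left(r,j \right)} = -12$ ($d{\left(r,j \right)} = -12 + 0 = -12$)
$V{\left(H \right)} = -12$
$\left(-8 + V{\left(x \right)}\right) 46 = \left(-8 - 12\right) 46 = \left(-20\right) 46 = -920$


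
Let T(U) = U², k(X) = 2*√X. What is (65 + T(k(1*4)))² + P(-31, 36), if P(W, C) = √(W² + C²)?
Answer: 6561 + √2257 ≈ 6608.5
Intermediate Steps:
P(W, C) = √(C² + W²)
(65 + T(k(1*4)))² + P(-31, 36) = (65 + (2*√(1*4))²)² + √(36² + (-31)²) = (65 + (2*√4)²)² + √(1296 + 961) = (65 + (2*2)²)² + √2257 = (65 + 4²)² + √2257 = (65 + 16)² + √2257 = 81² + √2257 = 6561 + √2257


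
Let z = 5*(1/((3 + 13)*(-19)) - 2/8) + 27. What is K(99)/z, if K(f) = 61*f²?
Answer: 181749744/7823 ≈ 23233.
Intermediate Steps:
z = 7823/304 (z = 5*(-1/19/16 - 2*⅛) + 27 = 5*((1/16)*(-1/19) - ¼) + 27 = 5*(-1/304 - ¼) + 27 = 5*(-77/304) + 27 = -385/304 + 27 = 7823/304 ≈ 25.734)
K(99)/z = (61*99²)/(7823/304) = (61*9801)*(304/7823) = 597861*(304/7823) = 181749744/7823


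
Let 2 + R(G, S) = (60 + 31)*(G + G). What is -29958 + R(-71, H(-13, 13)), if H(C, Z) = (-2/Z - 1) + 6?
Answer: -42882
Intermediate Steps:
H(C, Z) = 5 - 2/Z (H(C, Z) = (-1 - 2/Z) + 6 = 5 - 2/Z)
R(G, S) = -2 + 182*G (R(G, S) = -2 + (60 + 31)*(G + G) = -2 + 91*(2*G) = -2 + 182*G)
-29958 + R(-71, H(-13, 13)) = -29958 + (-2 + 182*(-71)) = -29958 + (-2 - 12922) = -29958 - 12924 = -42882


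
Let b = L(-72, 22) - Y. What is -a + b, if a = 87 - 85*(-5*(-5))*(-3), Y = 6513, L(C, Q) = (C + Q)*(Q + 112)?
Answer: -19675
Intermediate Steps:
L(C, Q) = (112 + Q)*(C + Q) (L(C, Q) = (C + Q)*(112 + Q) = (112 + Q)*(C + Q))
b = -13213 (b = (22² + 112*(-72) + 112*22 - 72*22) - 1*6513 = (484 - 8064 + 2464 - 1584) - 6513 = -6700 - 6513 = -13213)
a = 6462 (a = 87 - 2125*(-3) = 87 - 85*(-75) = 87 + 6375 = 6462)
-a + b = -1*6462 - 13213 = -6462 - 13213 = -19675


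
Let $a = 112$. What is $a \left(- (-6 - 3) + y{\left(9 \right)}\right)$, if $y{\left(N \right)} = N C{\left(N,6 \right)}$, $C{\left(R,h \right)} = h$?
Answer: $7056$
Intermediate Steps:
$y{\left(N \right)} = 6 N$ ($y{\left(N \right)} = N 6 = 6 N$)
$a \left(- (-6 - 3) + y{\left(9 \right)}\right) = 112 \left(- (-6 - 3) + 6 \cdot 9\right) = 112 \left(\left(-1\right) \left(-9\right) + 54\right) = 112 \left(9 + 54\right) = 112 \cdot 63 = 7056$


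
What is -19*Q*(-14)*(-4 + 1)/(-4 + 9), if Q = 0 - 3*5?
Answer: 2394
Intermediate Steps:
Q = -15 (Q = 0 - 15 = -15)
-19*Q*(-14)*(-4 + 1)/(-4 + 9) = -19*(-15*(-14))*(-4 + 1)/(-4 + 9) = -3990*(-3/5) = -3990*(-3*⅕) = -3990*(-3)/5 = -19*(-126) = 2394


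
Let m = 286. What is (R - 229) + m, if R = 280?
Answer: 337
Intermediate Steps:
(R - 229) + m = (280 - 229) + 286 = 51 + 286 = 337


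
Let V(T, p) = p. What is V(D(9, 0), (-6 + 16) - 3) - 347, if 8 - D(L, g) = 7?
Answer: -340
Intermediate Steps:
D(L, g) = 1 (D(L, g) = 8 - 1*7 = 8 - 7 = 1)
V(D(9, 0), (-6 + 16) - 3) - 347 = ((-6 + 16) - 3) - 347 = (10 - 3) - 347 = 7 - 347 = -340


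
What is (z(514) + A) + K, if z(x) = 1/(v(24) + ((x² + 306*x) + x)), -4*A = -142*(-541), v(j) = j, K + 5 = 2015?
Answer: -3628405259/211009 ≈ -17196.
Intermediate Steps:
K = 2010 (K = -5 + 2015 = 2010)
A = -38411/2 (A = -(-71)*(-541)/2 = -¼*76822 = -38411/2 ≈ -19206.)
z(x) = 1/(24 + x² + 307*x) (z(x) = 1/(24 + ((x² + 306*x) + x)) = 1/(24 + (x² + 307*x)) = 1/(24 + x² + 307*x))
(z(514) + A) + K = (1/(24 + 514² + 307*514) - 38411/2) + 2010 = (1/(24 + 264196 + 157798) - 38411/2) + 2010 = (1/422018 - 38411/2) + 2010 = -4052533349/211009 + 2010 = -3628405259/211009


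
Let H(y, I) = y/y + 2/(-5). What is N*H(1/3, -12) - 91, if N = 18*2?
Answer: -347/5 ≈ -69.400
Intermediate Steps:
H(y, I) = ⅗ (H(y, I) = 1 + 2*(-⅕) = 1 - ⅖ = ⅗)
N = 36
N*H(1/3, -12) - 91 = 36*(⅗) - 91 = 108/5 - 91 = -347/5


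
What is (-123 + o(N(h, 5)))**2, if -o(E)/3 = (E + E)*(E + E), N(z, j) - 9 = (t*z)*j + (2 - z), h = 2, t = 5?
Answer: 1755191025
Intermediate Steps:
N(z, j) = 11 - z + 5*j*z (N(z, j) = 9 + ((5*z)*j + (2 - z)) = 9 + (5*j*z + (2 - z)) = 9 + (2 - z + 5*j*z) = 11 - z + 5*j*z)
o(E) = -12*E**2 (o(E) = -3*(E + E)*(E + E) = -3*2*E*2*E = -12*E**2)
(-123 + o(N(h, 5)))**2 = (-123 - 12*(11 - 1*2 + 5*5*2)**2)**2 = (-123 - 12*(11 - 2 + 50)**2)**2 = (-123 - 12*59**2)**2 = (-123 - 12*3481)**2 = (-123 - 41772)**2 = (-41895)**2 = 1755191025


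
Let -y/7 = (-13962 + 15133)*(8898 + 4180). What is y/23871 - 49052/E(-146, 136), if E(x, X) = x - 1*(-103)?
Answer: -3438695446/1026453 ≈ -3350.1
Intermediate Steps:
E(x, X) = 103 + x (E(x, X) = x + 103 = 103 + x)
y = -107200366 (y = -7*(-13962 + 15133)*(8898 + 4180) = -8197*13078 = -7*15314338 = -107200366)
y/23871 - 49052/E(-146, 136) = -107200366/23871 - 49052/(103 - 146) = -107200366*1/23871 - 49052/(-43) = -107200366/23871 - 49052*(-1/43) = -107200366/23871 + 49052/43 = -3438695446/1026453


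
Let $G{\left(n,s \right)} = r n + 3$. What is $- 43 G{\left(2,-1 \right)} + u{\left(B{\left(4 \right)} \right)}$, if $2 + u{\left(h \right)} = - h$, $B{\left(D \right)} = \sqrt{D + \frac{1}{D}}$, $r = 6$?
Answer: $-647 - \frac{\sqrt{17}}{2} \approx -649.06$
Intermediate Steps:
$G{\left(n,s \right)} = 3 + 6 n$ ($G{\left(n,s \right)} = 6 n + 3 = 3 + 6 n$)
$u{\left(h \right)} = -2 - h$
$- 43 G{\left(2,-1 \right)} + u{\left(B{\left(4 \right)} \right)} = - 43 \left(3 + 6 \cdot 2\right) - \left(2 + \sqrt{4 + \frac{1}{4}}\right) = - 43 \left(3 + 12\right) - \left(2 + \sqrt{4 + \frac{1}{4}}\right) = \left(-43\right) 15 - \left(2 + \sqrt{\frac{17}{4}}\right) = -645 - \left(2 + \frac{\sqrt{17}}{2}\right) = -647 - \frac{\sqrt{17}}{2}$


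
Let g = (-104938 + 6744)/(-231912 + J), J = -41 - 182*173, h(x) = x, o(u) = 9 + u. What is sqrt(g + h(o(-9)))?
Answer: sqrt(2874236574)/87813 ≈ 0.61052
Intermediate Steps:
J = -31527 (J = -41 - 31486 = -31527)
g = 98194/263439 (g = (-104938 + 6744)/(-231912 - 31527) = -98194/(-263439) = -98194*(-1/263439) = 98194/263439 ≈ 0.37274)
sqrt(g + h(o(-9))) = sqrt(98194/263439 + (9 - 9)) = sqrt(98194/263439 + 0) = sqrt(98194/263439) = sqrt(2874236574)/87813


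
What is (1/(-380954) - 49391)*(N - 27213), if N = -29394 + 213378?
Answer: -2949755950280565/380954 ≈ -7.7431e+9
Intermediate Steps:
N = 183984
(1/(-380954) - 49391)*(N - 27213) = (1/(-380954) - 49391)*(183984 - 27213) = (-1/380954 - 49391)*156771 = -18815699015/380954*156771 = -2949755950280565/380954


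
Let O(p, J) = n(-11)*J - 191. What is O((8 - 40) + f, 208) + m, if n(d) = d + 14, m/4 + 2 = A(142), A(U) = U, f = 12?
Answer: 993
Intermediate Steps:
m = 560 (m = -8 + 4*142 = -8 + 568 = 560)
n(d) = 14 + d
O(p, J) = -191 + 3*J (O(p, J) = (14 - 11)*J - 191 = 3*J - 191 = -191 + 3*J)
O((8 - 40) + f, 208) + m = (-191 + 3*208) + 560 = (-191 + 624) + 560 = 433 + 560 = 993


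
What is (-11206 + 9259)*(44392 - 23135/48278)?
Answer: -4172681588427/48278 ≈ -8.6430e+7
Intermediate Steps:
(-11206 + 9259)*(44392 - 23135/48278) = -1947*(44392 - 23135*1/48278) = -1947*(44392 - 23135/48278) = -1947*2143133841/48278 = -4172681588427/48278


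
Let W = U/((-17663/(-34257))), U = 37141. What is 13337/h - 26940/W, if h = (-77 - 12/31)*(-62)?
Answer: 4895367410103/2034894553042 ≈ 2.4057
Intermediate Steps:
W = 1272339237/17663 (W = 37141/((-17663/(-34257))) = 37141/((-17663*(-1/34257))) = 37141/(17663/34257) = 37141*(34257/17663) = 1272339237/17663 ≈ 72034.)
h = 4798 (h = (-77 - 12*1/31)*(-62) = (-77 - 12/31)*(-62) = -2399/31*(-62) = 4798)
13337/h - 26940/W = 13337/4798 - 26940/1272339237/17663 = 13337*(1/4798) - 26940*17663/1272339237 = 13337/4798 - 158613740/424113079 = 4895367410103/2034894553042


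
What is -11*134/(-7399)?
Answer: 1474/7399 ≈ 0.19922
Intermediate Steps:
-11*134/(-7399) = -1474*(-1/7399) = 1474/7399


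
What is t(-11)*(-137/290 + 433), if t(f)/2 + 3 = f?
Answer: -1756062/145 ≈ -12111.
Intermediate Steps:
t(f) = -6 + 2*f
t(-11)*(-137/290 + 433) = (-6 + 2*(-11))*(-137/290 + 433) = (-6 - 22)*(-137*1/290 + 433) = -28*(-137/290 + 433) = -28*125433/290 = -1756062/145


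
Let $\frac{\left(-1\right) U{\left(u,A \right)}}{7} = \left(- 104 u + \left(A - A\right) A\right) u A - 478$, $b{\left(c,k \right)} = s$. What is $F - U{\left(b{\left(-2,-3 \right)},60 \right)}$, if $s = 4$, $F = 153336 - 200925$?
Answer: $-749815$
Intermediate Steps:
$F = -47589$
$b{\left(c,k \right)} = 4$
$U{\left(u,A \right)} = 3346 + 728 A u^{2}$ ($U{\left(u,A \right)} = - 7 \left(\left(- 104 u + \left(A - A\right) A\right) u A - 478\right) = - 7 \left(\left(- 104 u + 0 A\right) u A - 478\right) = - 7 \left(\left(- 104 u + 0\right) u A - 478\right) = - 7 \left(- 104 u u A - 478\right) = - 7 \left(- 104 u^{2} A - 478\right) = - 7 \left(- 104 A u^{2} - 478\right) = - 7 \left(-478 - 104 A u^{2}\right) = 3346 + 728 A u^{2}$)
$F - U{\left(b{\left(-2,-3 \right)},60 \right)} = -47589 - \left(3346 + 728 \cdot 60 \cdot 4^{2}\right) = -47589 - \left(3346 + 728 \cdot 60 \cdot 16\right) = -47589 - \left(3346 + 698880\right) = -47589 - 702226 = -749815$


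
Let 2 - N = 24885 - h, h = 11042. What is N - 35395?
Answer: -49236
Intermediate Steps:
N = -13841 (N = 2 - (24885 - 1*11042) = 2 - (24885 - 11042) = 2 - 1*13843 = 2 - 13843 = -13841)
N - 35395 = -13841 - 35395 = -49236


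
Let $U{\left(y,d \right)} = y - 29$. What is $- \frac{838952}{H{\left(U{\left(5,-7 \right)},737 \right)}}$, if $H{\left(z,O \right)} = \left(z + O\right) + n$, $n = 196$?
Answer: $- \frac{838952}{909} \approx -922.94$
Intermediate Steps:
$U{\left(y,d \right)} = -29 + y$
$H{\left(z,O \right)} = 196 + O + z$ ($H{\left(z,O \right)} = \left(z + O\right) + 196 = \left(O + z\right) + 196 = 196 + O + z$)
$- \frac{838952}{H{\left(U{\left(5,-7 \right)},737 \right)}} = - \frac{838952}{196 + 737 + \left(-29 + 5\right)} = - \frac{838952}{196 + 737 - 24} = - \frac{838952}{909}$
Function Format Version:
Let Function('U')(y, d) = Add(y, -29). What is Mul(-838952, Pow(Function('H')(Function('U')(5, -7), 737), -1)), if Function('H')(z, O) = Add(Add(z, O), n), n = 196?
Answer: Rational(-838952, 909) ≈ -922.94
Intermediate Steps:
Function('U')(y, d) = Add(-29, y)
Function('H')(z, O) = Add(196, O, z) (Function('H')(z, O) = Add(Add(z, O), 196) = Add(Add(O, z), 196) = Add(196, O, z))
Mul(-838952, Pow(Function('H')(Function('U')(5, -7), 737), -1)) = Mul(-838952, Pow(Add(196, 737, Add(-29, 5)), -1)) = Mul(-838952, Pow(Add(196, 737, -24), -1)) = Mul(-838952, Pow(909, -1)) = Mul(-838952, Rational(1, 909)) = Rational(-838952, 909)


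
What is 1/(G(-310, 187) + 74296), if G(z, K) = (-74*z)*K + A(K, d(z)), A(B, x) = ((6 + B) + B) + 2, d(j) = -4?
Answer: 1/4364458 ≈ 2.2912e-7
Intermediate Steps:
A(B, x) = 8 + 2*B (A(B, x) = (6 + 2*B) + 2 = 8 + 2*B)
G(z, K) = 8 + 2*K - 74*K*z (G(z, K) = (-74*z)*K + (8 + 2*K) = -74*K*z + (8 + 2*K) = 8 + 2*K - 74*K*z)
1/(G(-310, 187) + 74296) = 1/((8 + 2*187 - 74*187*(-310)) + 74296) = 1/((8 + 374 + 4289780) + 74296) = 1/(4290162 + 74296) = 1/4364458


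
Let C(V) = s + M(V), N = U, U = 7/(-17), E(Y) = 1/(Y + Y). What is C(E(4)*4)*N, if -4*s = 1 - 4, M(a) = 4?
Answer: -133/68 ≈ -1.9559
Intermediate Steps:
E(Y) = 1/(2*Y)
U = -7/17 (U = 7*(-1/17) = -7/17 ≈ -0.41176)
s = ¾ (s = -(1 - 4)/4 = -¼*(-3) = ¾ ≈ 0.75000)
N = -7/17 ≈ -0.41176
C(V) = 19/4 (C(V) = ¾ + 4 = 19/4)
C(E(4)*4)*N = (19/4)*(-7/17) = -133/68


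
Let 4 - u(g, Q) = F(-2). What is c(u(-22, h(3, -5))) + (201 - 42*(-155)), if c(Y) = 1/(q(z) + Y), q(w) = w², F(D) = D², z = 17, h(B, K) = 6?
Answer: 1939480/289 ≈ 6711.0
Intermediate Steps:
u(g, Q) = 0 (u(g, Q) = 4 - 1*(-2)² = 4 - 1*4 = 4 - 4 = 0)
c(Y) = 1/(289 + Y) (c(Y) = 1/(17² + Y) = 1/(289 + Y))
c(u(-22, h(3, -5))) + (201 - 42*(-155)) = 1/(289 + 0) + (201 - 42*(-155)) = 1/289 + (201 + 6510) = 1/289 + 6711 = 1939480/289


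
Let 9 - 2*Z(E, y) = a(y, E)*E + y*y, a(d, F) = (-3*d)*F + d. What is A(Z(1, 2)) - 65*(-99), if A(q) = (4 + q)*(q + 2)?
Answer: 25961/4 ≈ 6490.3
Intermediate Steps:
a(d, F) = d - 3*F*d (a(d, F) = -3*F*d + d = d - 3*F*d)
Z(E, y) = 9/2 - y**2/2 - E*y*(1 - 3*E)/2 (Z(E, y) = 9/2 - ((y*(1 - 3*E))*E + y*y)/2 = 9/2 - (E*y*(1 - 3*E) + y**2)/2 = 9/2 - (y**2 + E*y*(1 - 3*E))/2 = 9/2 + (-y**2/2 - E*y*(1 - 3*E)/2) = 9/2 - y**2/2 - E*y*(1 - 3*E)/2)
A(q) = (2 + q)*(4 + q) (A(q) = (4 + q)*(2 + q) = (2 + q)*(4 + q))
A(Z(1, 2)) - 65*(-99) = (8 + (9/2 - 1/2*2**2 + (1/2)*1*2*(-1 + 3*1))**2 + 6*(9/2 - 1/2*2**2 + (1/2)*1*2*(-1 + 3*1))) - 65*(-99) = (8 + (9/2 - 1/2*4 + (1/2)*1*2*(-1 + 3))**2 + 6*(9/2 - 1/2*4 + (1/2)*1*2*(-1 + 3))) + 6435 = (8 + (9/2 - 2 + (1/2)*1*2*2)**2 + 6*(9/2 - 2 + (1/2)*1*2*2)) + 6435 = (8 + (9/2 - 2 + 2)**2 + 6*(9/2 - 2 + 2)) + 6435 = (8 + (9/2)**2 + 6*(9/2)) + 6435 = (8 + 81/4 + 27) + 6435 = 221/4 + 6435 = 25961/4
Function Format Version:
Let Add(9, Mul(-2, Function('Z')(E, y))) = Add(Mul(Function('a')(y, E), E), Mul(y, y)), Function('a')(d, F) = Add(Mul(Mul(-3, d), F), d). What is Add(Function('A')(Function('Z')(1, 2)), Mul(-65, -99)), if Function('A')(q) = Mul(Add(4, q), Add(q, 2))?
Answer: Rational(25961, 4) ≈ 6490.3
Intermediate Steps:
Function('a')(d, F) = Add(d, Mul(-3, F, d)) (Function('a')(d, F) = Add(Mul(-3, F, d), d) = Add(d, Mul(-3, F, d)))
Function('Z')(E, y) = Add(Rational(9, 2), Mul(Rational(-1, 2), Pow(y, 2)), Mul(Rational(-1, 2), E, y, Add(1, Mul(-3, E)))) (Function('Z')(E, y) = Add(Rational(9, 2), Mul(Rational(-1, 2), Add(Mul(Mul(y, Add(1, Mul(-3, E))), E), Mul(y, y)))) = Add(Rational(9, 2), Mul(Rational(-1, 2), Add(Mul(E, y, Add(1, Mul(-3, E))), Pow(y, 2)))) = Add(Rational(9, 2), Mul(Rational(-1, 2), Add(Pow(y, 2), Mul(E, y, Add(1, Mul(-3, E)))))) = Add(Rational(9, 2), Add(Mul(Rational(-1, 2), Pow(y, 2)), Mul(Rational(-1, 2), E, y, Add(1, Mul(-3, E))))) = Add(Rational(9, 2), Mul(Rational(-1, 2), Pow(y, 2)), Mul(Rational(-1, 2), E, y, Add(1, Mul(-3, E)))))
Function('A')(q) = Mul(Add(2, q), Add(4, q)) (Function('A')(q) = Mul(Add(4, q), Add(2, q)) = Mul(Add(2, q), Add(4, q)))
Add(Function('A')(Function('Z')(1, 2)), Mul(-65, -99)) = Add(Add(8, Pow(Add(Rational(9, 2), Mul(Rational(-1, 2), Pow(2, 2)), Mul(Rational(1, 2), 1, 2, Add(-1, Mul(3, 1)))), 2), Mul(6, Add(Rational(9, 2), Mul(Rational(-1, 2), Pow(2, 2)), Mul(Rational(1, 2), 1, 2, Add(-1, Mul(3, 1)))))), Mul(-65, -99)) = Add(Add(8, Pow(Add(Rational(9, 2), Mul(Rational(-1, 2), 4), Mul(Rational(1, 2), 1, 2, Add(-1, 3))), 2), Mul(6, Add(Rational(9, 2), Mul(Rational(-1, 2), 4), Mul(Rational(1, 2), 1, 2, Add(-1, 3))))), 6435) = Add(Add(8, Pow(Add(Rational(9, 2), -2, Mul(Rational(1, 2), 1, 2, 2)), 2), Mul(6, Add(Rational(9, 2), -2, Mul(Rational(1, 2), 1, 2, 2)))), 6435) = Add(Add(8, Pow(Add(Rational(9, 2), -2, 2), 2), Mul(6, Add(Rational(9, 2), -2, 2))), 6435) = Add(Add(8, Pow(Rational(9, 2), 2), Mul(6, Rational(9, 2))), 6435) = Add(Add(8, Rational(81, 4), 27), 6435) = Add(Rational(221, 4), 6435) = Rational(25961, 4)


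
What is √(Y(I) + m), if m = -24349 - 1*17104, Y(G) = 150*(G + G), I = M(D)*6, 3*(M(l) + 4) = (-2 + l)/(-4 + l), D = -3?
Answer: I*√2362997/7 ≈ 219.6*I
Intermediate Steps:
M(l) = -4 + (-2 + l)/(3*(-4 + l)) (M(l) = -4 + ((-2 + l)/(-4 + l))/3 = -4 + (-2 + l)/(3*(-4 + l)))
I = -158/7 (I = ((46 - 11*(-3))/(3*(-4 - 3)))*6 = ((⅓)*(46 + 33)/(-7))*6 = ((⅓)*(-⅐)*79)*6 = -79/21*6 = -158/7 ≈ -22.571)
Y(G) = 300*G (Y(G) = 150*(2*G) = 300*G)
m = -41453 (m = -24349 - 17104 = -41453)
√(Y(I) + m) = √(300*(-158/7) - 41453) = √(-47400/7 - 41453) = √(-337571/7) = I*√2362997/7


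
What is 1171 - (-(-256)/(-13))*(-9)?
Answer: 12919/13 ≈ 993.77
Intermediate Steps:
1171 - (-(-256)/(-13))*(-9) = 1171 - (-(-256)*(-1)/13)*(-9) = 1171 - (-16*16/13)*(-9) = 1171 - (-256)*(-9)/13 = 1171 - 1*2304/13 = 1171 - 2304/13 = 12919/13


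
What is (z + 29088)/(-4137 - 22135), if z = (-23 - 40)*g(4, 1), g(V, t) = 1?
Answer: -29025/26272 ≈ -1.1048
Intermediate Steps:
z = -63 (z = (-23 - 40)*1 = -63*1 = -63)
(z + 29088)/(-4137 - 22135) = (-63 + 29088)/(-4137 - 22135) = 29025/(-26272) = 29025*(-1/26272) = -29025/26272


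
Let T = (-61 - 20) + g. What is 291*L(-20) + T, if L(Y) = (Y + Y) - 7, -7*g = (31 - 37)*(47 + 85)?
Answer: -95514/7 ≈ -13645.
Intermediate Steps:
g = 792/7 (g = -(31 - 37)*(47 + 85)/7 = -(-6)*132/7 = -1/7*(-792) = 792/7 ≈ 113.14)
L(Y) = -7 + 2*Y (L(Y) = 2*Y - 7 = -7 + 2*Y)
T = 225/7 (T = (-61 - 20) + 792/7 = -81 + 792/7 = 225/7 ≈ 32.143)
291*L(-20) + T = 291*(-7 + 2*(-20)) + 225/7 = 291*(-7 - 40) + 225/7 = 291*(-47) + 225/7 = -13677 + 225/7 = -95514/7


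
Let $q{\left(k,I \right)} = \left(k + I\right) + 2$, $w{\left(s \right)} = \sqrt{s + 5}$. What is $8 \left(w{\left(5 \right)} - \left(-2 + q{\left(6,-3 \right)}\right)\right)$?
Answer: $-24 + 8 \sqrt{10} \approx 1.2982$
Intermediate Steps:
$w{\left(s \right)} = \sqrt{5 + s}$
$q{\left(k,I \right)} = 2 + I + k$ ($q{\left(k,I \right)} = \left(I + k\right) + 2 = 2 + I + k$)
$8 \left(w{\left(5 \right)} - \left(-2 + q{\left(6,-3 \right)}\right)\right) = 8 \left(\sqrt{5 + 5} + \left(2 - \left(2 - 3 + 6\right)\right)\right) = 8 \left(\sqrt{10} + \left(2 - 5\right)\right) = 8 \left(\sqrt{10} - 3\right) = 8 \left(-3 + \sqrt{10}\right) = -24 + 8 \sqrt{10}$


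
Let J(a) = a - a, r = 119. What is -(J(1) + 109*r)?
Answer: -12971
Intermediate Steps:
J(a) = 0
-(J(1) + 109*r) = -(0 + 109*119) = -(0 + 12971) = -1*12971 = -12971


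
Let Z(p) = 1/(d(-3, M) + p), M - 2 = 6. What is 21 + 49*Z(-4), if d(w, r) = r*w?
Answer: 77/4 ≈ 19.250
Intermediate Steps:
M = 8 (M = 2 + 6 = 8)
Z(p) = 1/(-24 + p) (Z(p) = 1/(8*(-3) + p) = 1/(-24 + p))
21 + 49*Z(-4) = 21 + 49/(-24 - 4) = 21 + 49/(-28) = 21 + 49*(-1/28) = 21 - 7/4 = 77/4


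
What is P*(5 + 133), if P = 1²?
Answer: 138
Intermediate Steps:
P = 1
P*(5 + 133) = 1*(5 + 133) = 1*138 = 138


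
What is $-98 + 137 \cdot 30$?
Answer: $4012$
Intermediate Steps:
$-98 + 137 \cdot 30 = -98 + 4110 = 4012$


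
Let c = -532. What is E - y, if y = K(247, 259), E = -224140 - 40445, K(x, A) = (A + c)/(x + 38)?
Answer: -25135484/95 ≈ -2.6458e+5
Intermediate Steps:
K(x, A) = (-532 + A)/(38 + x) (K(x, A) = (A - 532)/(x + 38) = (-532 + A)/(38 + x))
E = -264585
y = -91/95 (y = (-532 + 259)/(38 + 247) = -273/285 = (1/285)*(-273) = -91/95 ≈ -0.95789)
E - y = -264585 - 1*(-91/95) = -264585 + 91/95 = -25135484/95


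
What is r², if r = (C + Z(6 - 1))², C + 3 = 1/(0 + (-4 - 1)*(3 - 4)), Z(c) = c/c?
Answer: 6561/625 ≈ 10.498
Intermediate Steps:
Z(c) = 1
C = -14/5 (C = -3 + 1/(0 + (-4 - 1)*(3 - 4)) = -3 + 1/(0 - 5*(-1)) = -3 + 1/(0 + 5) = -3 + 1/5 = -3 + ⅕ = -14/5 ≈ -2.8000)
r = 81/25 (r = (-14/5 + 1)² = (-9/5)² = 81/25 ≈ 3.2400)
r² = (81/25)² = 6561/625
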